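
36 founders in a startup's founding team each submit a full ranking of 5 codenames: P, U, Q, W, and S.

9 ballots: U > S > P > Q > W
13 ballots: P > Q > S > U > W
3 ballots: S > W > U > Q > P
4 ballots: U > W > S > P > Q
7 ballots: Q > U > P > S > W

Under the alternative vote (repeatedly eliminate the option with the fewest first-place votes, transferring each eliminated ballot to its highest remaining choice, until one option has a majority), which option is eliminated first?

W

Round 1: P 13, U 13, Q 7, S 3, W 0. W has the fewest and is eliminated.
Round 2: P 13, U 13, Q 7, S 3. S has the fewest and is eliminated.
Round 3: U 16, P 13, Q 7. Q has the fewest and is eliminated.
Round 4: U 23, P 13. U has a majority.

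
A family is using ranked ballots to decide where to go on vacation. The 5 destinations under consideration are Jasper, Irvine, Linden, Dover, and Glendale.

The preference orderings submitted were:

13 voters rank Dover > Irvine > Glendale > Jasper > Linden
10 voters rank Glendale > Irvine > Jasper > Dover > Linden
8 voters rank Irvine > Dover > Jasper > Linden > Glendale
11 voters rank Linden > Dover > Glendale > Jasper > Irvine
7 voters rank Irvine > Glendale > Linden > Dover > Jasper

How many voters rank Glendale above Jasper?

Ballots ranking Glendale above Jasper: 13+10+11+7 = 41.
Ballots ranking Jasper above Glendale: 8.
So 41 of 49 voters prefer Glendale to Jasper.

41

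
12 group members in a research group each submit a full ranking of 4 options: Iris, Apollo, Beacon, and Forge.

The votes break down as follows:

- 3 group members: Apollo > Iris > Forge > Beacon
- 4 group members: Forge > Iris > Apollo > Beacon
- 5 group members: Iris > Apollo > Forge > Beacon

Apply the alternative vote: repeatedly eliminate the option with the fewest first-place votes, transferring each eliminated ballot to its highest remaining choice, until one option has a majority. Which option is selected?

Iris

Round 1: Iris 5, Forge 4, Apollo 3, Beacon 0. Beacon has the fewest and is eliminated.
Round 2: Iris 5, Forge 4, Apollo 3. Apollo has the fewest and is eliminated.
Round 3: Iris 8, Forge 4. Iris has a majority.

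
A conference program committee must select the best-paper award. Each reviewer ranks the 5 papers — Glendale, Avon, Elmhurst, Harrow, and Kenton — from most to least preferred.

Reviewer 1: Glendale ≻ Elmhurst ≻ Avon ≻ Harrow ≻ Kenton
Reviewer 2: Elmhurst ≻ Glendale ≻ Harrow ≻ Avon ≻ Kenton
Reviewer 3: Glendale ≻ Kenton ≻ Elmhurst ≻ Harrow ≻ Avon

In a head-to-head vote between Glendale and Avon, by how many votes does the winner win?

3

Ballots ranking Glendale above Avon: 3.
Ballots ranking Avon above Glendale: 0.
Glendale wins 3–0, a margin of 3.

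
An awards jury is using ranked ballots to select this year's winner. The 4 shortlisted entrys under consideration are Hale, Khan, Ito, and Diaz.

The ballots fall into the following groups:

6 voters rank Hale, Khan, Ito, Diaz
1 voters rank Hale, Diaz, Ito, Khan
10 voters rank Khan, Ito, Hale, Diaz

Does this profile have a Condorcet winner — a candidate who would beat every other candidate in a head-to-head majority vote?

Head-to-head results (17 voters total):
Hale vs Khan: Khan wins 10–7.
Hale vs Ito: Ito wins 10–7.
Hale vs Diaz: Hale wins 17–0.
Khan vs Ito: Khan wins 16–1.
Khan vs Diaz: Khan wins 16–1.
Ito vs Diaz: Ito wins 16–1.
Khan beats each rival — Hale (10–7), Ito (16–1), Diaz (16–1) — so Khan is the Condorcet winner.

Yes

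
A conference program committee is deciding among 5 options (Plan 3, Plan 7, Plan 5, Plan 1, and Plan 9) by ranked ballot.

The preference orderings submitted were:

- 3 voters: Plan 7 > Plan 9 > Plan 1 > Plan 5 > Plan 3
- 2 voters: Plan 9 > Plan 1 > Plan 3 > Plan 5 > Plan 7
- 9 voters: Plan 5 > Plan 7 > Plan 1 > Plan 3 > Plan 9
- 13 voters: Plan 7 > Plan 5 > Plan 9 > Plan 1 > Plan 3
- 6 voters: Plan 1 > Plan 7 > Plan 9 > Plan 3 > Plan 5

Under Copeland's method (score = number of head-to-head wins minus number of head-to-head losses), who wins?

Plan 7

Pairwise results:
  Plan 3 vs Plan 7: Plan 7 wins 31–2.
  Plan 3 vs Plan 5: Plan 5 wins 25–8.
  Plan 3 vs Plan 1: Plan 1 wins 33–0.
  Plan 3 vs Plan 9: Plan 9 wins 24–9.
  Plan 7 vs Plan 5: Plan 7 wins 22–11.
  Plan 7 vs Plan 1: Plan 7 wins 25–8.
  Plan 7 vs Plan 9: Plan 7 wins 31–2.
  Plan 5 vs Plan 1: Plan 5 wins 22–11.
  Plan 5 vs Plan 9: Plan 5 wins 22–11.
  Plan 1 vs Plan 9: Plan 9 wins 18–15.
Copeland scores (wins − losses):
  Plan 3: 0 − 4 = -4
  Plan 7: 4 − 0 = 4
  Plan 5: 3 − 1 = 2
  Plan 1: 1 − 3 = -2
  Plan 9: 2 − 2 = 0
Plan 7 has the best Copeland score.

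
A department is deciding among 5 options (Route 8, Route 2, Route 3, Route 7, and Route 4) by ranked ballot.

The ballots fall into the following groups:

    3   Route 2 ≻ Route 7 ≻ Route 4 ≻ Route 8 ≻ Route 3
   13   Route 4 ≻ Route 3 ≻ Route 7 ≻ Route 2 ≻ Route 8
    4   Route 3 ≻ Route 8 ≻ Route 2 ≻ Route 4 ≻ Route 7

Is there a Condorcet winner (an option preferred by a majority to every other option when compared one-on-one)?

Yes

Head-to-head results (20 voters total):
Route 8 vs Route 2: Route 2 wins 16–4.
Route 8 vs Route 3: Route 3 wins 17–3.
Route 8 vs Route 7: Route 7 wins 16–4.
Route 8 vs Route 4: Route 4 wins 16–4.
Route 2 vs Route 3: Route 3 wins 17–3.
Route 2 vs Route 7: Route 7 wins 13–7.
Route 2 vs Route 4: Route 4 wins 13–7.
Route 3 vs Route 7: Route 3 wins 17–3.
Route 3 vs Route 4: Route 4 wins 16–4.
Route 7 vs Route 4: Route 4 wins 17–3.
Route 4 beats each rival — Route 8 (16–4), Route 2 (13–7), Route 3 (16–4), Route 7 (17–3) — so Route 4 is the Condorcet winner.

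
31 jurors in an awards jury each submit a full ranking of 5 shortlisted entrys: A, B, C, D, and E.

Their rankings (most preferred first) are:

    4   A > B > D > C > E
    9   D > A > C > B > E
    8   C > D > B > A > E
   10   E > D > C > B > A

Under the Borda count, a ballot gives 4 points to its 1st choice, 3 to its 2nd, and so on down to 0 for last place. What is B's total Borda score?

47

Borda scores:
  A: 4·4 + 9·3 + 8·1 + 10·0 = 51
  B: 4·3 + 9·1 + 8·2 + 10·1 = 47
  C: 4·1 + 9·2 + 8·4 + 10·2 = 74
  D: 4·2 + 9·4 + 8·3 + 10·3 = 98
  E: 4·0 + 9·0 + 8·0 + 10·4 = 40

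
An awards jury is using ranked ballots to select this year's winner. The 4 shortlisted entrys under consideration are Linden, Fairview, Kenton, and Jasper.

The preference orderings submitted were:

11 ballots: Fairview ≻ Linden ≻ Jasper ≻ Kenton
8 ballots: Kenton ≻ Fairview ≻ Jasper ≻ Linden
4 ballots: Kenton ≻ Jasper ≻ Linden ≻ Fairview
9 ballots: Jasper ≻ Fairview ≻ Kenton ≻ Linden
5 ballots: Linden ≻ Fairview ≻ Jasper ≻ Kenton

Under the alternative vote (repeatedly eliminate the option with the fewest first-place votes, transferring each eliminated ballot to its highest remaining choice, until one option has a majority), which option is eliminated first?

Round 1: Kenton 12, Fairview 11, Jasper 9, Linden 5. Linden has the fewest and is eliminated.
Round 2: Fairview 16, Kenton 12, Jasper 9. Jasper has the fewest and is eliminated.
Round 3: Fairview 25, Kenton 12. Fairview has a majority.

Linden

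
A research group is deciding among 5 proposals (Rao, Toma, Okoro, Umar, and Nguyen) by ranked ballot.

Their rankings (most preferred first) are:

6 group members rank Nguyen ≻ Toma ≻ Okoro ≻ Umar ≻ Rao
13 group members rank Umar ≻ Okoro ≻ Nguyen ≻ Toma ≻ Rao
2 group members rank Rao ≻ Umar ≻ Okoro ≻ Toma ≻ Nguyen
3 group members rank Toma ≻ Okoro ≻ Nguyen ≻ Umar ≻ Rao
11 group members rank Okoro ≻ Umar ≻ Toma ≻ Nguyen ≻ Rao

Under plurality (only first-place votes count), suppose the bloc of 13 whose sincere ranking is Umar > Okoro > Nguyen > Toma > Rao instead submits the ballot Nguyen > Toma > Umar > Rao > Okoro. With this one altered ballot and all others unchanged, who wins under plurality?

First-place totals with the altered ballot: Rao 2, Toma 3, Okoro 11, Umar 0, Nguyen 19.
The switch changes the winner from Umar to Nguyen.

Nguyen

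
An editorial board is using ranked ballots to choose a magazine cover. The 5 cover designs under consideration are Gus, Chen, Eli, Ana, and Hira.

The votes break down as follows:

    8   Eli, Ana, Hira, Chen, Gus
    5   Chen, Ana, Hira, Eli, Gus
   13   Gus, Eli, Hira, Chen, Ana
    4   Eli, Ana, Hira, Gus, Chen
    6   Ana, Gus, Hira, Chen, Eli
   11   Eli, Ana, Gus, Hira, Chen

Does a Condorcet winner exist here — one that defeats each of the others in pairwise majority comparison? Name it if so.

Head-to-head results (47 voters total):
Gus vs Chen: Gus wins 34–13.
Gus vs Eli: Eli wins 28–19.
Gus vs Ana: Ana wins 34–13.
Gus vs Hira: Gus wins 30–17.
Chen vs Eli: Eli wins 36–11.
Chen vs Ana: Ana wins 29–18.
Chen vs Hira: Hira wins 42–5.
Eli vs Ana: Eli wins 36–11.
Eli vs Hira: Eli wins 36–11.
Ana vs Hira: Ana wins 34–13.
Eli beats each rival — Gus (28–19), Chen (36–11), Ana (36–11), Hira (36–11) — so Eli is the Condorcet winner.

Eli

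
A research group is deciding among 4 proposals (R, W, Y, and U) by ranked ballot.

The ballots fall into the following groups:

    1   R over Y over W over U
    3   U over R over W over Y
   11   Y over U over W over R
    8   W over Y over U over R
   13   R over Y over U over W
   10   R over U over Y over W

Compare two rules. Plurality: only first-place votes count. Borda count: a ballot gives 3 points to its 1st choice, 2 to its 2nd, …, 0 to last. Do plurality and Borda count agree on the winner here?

No

Plurality first-place counts: R 24, W 8, Y 11, U 3 → R.
Borda totals: R 78, W 39, Y 87, U 72 → Y.
The two rules disagree: plurality picks R, Borda picks Y.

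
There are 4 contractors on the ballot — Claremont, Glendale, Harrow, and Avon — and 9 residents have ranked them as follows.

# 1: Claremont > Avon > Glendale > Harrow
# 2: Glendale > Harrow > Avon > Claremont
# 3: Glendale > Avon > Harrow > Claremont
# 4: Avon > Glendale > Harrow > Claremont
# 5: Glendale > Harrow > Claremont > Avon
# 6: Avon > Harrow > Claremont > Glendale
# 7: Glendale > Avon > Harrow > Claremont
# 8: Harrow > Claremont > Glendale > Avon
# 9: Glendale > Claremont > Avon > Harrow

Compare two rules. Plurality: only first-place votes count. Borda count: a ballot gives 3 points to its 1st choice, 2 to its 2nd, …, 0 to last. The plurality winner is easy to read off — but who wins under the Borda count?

Glendale

Plurality first-place counts: Claremont 1, Glendale 5, Harrow 1, Avon 2 → Glendale.
Borda totals: Claremont 9, Glendale 19, Harrow 12, Avon 14 → Glendale.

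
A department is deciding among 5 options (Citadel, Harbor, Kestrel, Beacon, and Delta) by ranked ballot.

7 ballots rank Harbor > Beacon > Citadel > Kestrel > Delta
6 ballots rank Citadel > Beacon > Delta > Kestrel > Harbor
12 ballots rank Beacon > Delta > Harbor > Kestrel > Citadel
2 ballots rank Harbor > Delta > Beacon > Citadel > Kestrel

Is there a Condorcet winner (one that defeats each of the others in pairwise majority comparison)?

Yes

Head-to-head results (27 voters total):
Citadel vs Harbor: Harbor wins 21–6.
Citadel vs Kestrel: Citadel wins 15–12.
Citadel vs Beacon: Beacon wins 21–6.
Citadel vs Delta: Delta wins 14–13.
Harbor vs Kestrel: Harbor wins 21–6.
Harbor vs Beacon: Beacon wins 18–9.
Harbor vs Delta: Delta wins 18–9.
Kestrel vs Beacon: Beacon wins 27–0.
Kestrel vs Delta: Delta wins 20–7.
Beacon vs Delta: Beacon wins 25–2.
Beacon beats each rival — Citadel (21–6), Harbor (18–9), Kestrel (27–0), Delta (25–2) — so Beacon is the Condorcet winner.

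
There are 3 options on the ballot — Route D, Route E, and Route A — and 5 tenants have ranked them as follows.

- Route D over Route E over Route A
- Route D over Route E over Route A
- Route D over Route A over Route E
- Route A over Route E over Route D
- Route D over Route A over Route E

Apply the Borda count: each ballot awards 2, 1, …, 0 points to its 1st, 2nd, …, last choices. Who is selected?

Borda scores:
  Route D: 2 + 2 + 2 + 0 + 2 = 8
  Route E: 1 + 1 + 0 + 1 + 0 = 3
  Route A: 0 + 0 + 1 + 2 + 1 = 4
Route D has the highest total.

Route D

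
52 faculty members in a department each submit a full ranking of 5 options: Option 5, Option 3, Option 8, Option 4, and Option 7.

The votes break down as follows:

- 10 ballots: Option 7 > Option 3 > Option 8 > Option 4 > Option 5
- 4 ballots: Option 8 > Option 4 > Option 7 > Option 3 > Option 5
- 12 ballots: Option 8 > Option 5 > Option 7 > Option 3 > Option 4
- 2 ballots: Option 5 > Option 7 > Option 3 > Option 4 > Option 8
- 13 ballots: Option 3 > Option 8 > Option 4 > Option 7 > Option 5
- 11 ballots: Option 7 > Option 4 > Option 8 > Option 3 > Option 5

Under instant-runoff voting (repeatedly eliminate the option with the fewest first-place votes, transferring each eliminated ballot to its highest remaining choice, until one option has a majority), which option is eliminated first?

Round 1: Option 7 21, Option 8 16, Option 3 13, Option 5 2, Option 4 0. Option 4 has the fewest and is eliminated.
Round 2: Option 7 21, Option 8 16, Option 3 13, Option 5 2. Option 5 has the fewest and is eliminated.
Round 3: Option 7 23, Option 8 16, Option 3 13. Option 3 has the fewest and is eliminated.
Round 4: Option 8 29, Option 7 23. Option 8 has a majority.

Option 4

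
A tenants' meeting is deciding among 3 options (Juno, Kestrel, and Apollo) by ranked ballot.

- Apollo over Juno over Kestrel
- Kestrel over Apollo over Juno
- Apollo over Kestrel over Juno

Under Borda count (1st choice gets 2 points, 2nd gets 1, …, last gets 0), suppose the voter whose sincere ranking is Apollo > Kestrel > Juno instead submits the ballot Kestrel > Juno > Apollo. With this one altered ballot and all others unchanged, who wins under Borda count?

Kestrel

Borda totals with the altered ballot: Juno 2, Kestrel 4, Apollo 3.
The switch changes the winner from Apollo to Kestrel.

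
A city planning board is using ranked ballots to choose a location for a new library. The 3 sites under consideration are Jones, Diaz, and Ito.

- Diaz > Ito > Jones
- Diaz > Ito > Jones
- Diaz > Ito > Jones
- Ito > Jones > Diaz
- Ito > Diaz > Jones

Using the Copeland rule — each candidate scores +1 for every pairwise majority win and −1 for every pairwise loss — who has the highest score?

Diaz

Pairwise results:
  Jones vs Diaz: Diaz wins 4–1.
  Jones vs Ito: Ito wins 5–0.
  Diaz vs Ito: Diaz wins 3–2.
Copeland scores (wins − losses):
  Jones: 0 − 2 = -2
  Diaz: 2 − 0 = 2
  Ito: 1 − 1 = 0
Diaz has the best Copeland score.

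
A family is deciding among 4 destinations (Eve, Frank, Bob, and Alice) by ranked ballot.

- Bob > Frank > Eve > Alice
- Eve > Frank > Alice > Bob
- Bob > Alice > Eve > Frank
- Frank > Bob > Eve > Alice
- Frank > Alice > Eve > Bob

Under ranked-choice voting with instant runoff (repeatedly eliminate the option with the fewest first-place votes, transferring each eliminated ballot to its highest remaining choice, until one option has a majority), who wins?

Round 1: Frank 2, Bob 2, Eve 1, Alice 0. Alice has the fewest and is eliminated.
Round 2: Frank 2, Bob 2, Eve 1. Eve has the fewest and is eliminated.
Round 3: Frank 3, Bob 2. Frank has a majority.

Frank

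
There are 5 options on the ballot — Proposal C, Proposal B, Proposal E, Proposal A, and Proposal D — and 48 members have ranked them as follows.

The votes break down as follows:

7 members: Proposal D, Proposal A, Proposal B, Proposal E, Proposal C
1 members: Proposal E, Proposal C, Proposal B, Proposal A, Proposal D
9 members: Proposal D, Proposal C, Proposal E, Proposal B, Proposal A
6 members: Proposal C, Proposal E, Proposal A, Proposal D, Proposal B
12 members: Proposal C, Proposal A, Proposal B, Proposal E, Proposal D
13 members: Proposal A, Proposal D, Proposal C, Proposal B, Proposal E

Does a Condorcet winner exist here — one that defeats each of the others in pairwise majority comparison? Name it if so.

Head-to-head results (48 voters total):
Proposal C vs Proposal B: Proposal C wins 41–7.
Proposal C vs Proposal E: Proposal C wins 40–8.
Proposal C vs Proposal A: Proposal C wins 28–20.
Proposal C vs Proposal D: Proposal D wins 29–19.
Proposal B vs Proposal E: Proposal B wins 32–16.
Proposal B vs Proposal A: Proposal A wins 38–10.
Proposal B vs Proposal D: Proposal D wins 35–13.
Proposal E vs Proposal A: Proposal A wins 32–16.
Proposal E vs Proposal D: Proposal D wins 29–19.
Proposal A vs Proposal D: Proposal A wins 32–16.
No candidate beats all others: Proposal C beats Proposal A beats Proposal D beats Proposal C, a majority cycle.

None — there is no Condorcet winner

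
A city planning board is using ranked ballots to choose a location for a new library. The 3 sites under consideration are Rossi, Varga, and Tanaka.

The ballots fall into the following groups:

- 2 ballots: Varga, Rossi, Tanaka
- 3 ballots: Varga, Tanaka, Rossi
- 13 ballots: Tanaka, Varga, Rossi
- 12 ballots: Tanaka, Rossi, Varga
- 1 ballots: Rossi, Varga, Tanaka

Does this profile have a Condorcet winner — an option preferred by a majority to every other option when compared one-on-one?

Yes

Head-to-head results (31 voters total):
Rossi vs Varga: Varga wins 18–13.
Rossi vs Tanaka: Tanaka wins 28–3.
Varga vs Tanaka: Tanaka wins 25–6.
Tanaka beats each rival — Rossi (28–3), Varga (25–6) — so Tanaka is the Condorcet winner.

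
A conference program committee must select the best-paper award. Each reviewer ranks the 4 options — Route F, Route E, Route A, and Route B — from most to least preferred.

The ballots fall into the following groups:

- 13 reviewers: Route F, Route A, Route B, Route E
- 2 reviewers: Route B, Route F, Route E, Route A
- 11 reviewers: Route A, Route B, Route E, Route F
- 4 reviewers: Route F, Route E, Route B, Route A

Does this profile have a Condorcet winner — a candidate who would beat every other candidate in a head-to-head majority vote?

Yes

Head-to-head results (30 voters total):
Route F vs Route E: Route F wins 19–11.
Route F vs Route A: Route F wins 19–11.
Route F vs Route B: Route F wins 17–13.
Route E vs Route A: Route A wins 24–6.
Route E vs Route B: Route B wins 26–4.
Route A vs Route B: Route A wins 24–6.
Route F beats each rival — Route E (19–11), Route A (19–11), Route B (17–13) — so Route F is the Condorcet winner.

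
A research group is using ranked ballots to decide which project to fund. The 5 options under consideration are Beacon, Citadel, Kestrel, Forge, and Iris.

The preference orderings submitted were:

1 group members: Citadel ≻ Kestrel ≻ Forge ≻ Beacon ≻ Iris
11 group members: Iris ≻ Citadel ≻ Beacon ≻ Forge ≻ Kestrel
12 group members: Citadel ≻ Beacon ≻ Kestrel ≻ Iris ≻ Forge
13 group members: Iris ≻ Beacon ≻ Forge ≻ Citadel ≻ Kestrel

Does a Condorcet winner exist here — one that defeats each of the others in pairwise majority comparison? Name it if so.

Iris

Head-to-head results (37 voters total):
Beacon vs Citadel: Citadel wins 24–13.
Beacon vs Kestrel: Beacon wins 36–1.
Beacon vs Forge: Beacon wins 36–1.
Beacon vs Iris: Iris wins 24–13.
Citadel vs Kestrel: Citadel wins 37–0.
Citadel vs Forge: Citadel wins 24–13.
Citadel vs Iris: Iris wins 24–13.
Kestrel vs Forge: Forge wins 24–13.
Kestrel vs Iris: Iris wins 24–13.
Forge vs Iris: Iris wins 36–1.
Iris beats each rival — Beacon (24–13), Citadel (24–13), Kestrel (24–13), Forge (36–1) — so Iris is the Condorcet winner.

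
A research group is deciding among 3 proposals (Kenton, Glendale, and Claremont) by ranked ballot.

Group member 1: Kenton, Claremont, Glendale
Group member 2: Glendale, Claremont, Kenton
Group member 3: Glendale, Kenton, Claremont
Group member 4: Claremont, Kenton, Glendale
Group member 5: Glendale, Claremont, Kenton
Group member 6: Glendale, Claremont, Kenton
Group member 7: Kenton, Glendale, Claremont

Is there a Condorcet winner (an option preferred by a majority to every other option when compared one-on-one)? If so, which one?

Glendale

Head-to-head results (7 voters total):
Kenton vs Glendale: Glendale wins 4–3.
Kenton vs Claremont: Claremont wins 4–3.
Glendale vs Claremont: Glendale wins 5–2.
Glendale beats each rival — Kenton (4–3), Claremont (5–2) — so Glendale is the Condorcet winner.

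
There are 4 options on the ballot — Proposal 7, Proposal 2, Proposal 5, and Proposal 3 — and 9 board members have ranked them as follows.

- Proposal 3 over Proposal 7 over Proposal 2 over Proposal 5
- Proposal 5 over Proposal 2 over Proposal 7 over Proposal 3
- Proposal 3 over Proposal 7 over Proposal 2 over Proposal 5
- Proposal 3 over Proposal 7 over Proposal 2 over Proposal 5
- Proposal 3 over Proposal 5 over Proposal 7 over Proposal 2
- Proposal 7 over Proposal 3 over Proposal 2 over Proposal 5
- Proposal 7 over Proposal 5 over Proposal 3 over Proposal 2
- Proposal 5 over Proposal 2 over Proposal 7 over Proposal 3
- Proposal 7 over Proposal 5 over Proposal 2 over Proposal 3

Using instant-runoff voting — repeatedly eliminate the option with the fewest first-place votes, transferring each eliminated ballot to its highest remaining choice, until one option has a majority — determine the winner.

Proposal 7

Round 1: Proposal 3 4, Proposal 7 3, Proposal 5 2, Proposal 2 0. Proposal 2 has the fewest and is eliminated.
Round 2: Proposal 3 4, Proposal 7 3, Proposal 5 2. Proposal 5 has the fewest and is eliminated.
Round 3: Proposal 7 5, Proposal 3 4. Proposal 7 has a majority.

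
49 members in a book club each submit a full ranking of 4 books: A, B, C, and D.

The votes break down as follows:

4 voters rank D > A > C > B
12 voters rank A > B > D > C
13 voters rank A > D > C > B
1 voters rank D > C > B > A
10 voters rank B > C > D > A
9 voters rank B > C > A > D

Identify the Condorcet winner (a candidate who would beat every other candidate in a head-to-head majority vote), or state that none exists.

A

Head-to-head results (49 voters total):
A vs B: A wins 29–20.
A vs C: A wins 29–20.
A vs D: A wins 34–15.
B vs C: B wins 31–18.
B vs D: B wins 31–18.
C vs D: D wins 30–19.
A beats each rival — B (29–20), C (29–20), D (34–15) — so A is the Condorcet winner.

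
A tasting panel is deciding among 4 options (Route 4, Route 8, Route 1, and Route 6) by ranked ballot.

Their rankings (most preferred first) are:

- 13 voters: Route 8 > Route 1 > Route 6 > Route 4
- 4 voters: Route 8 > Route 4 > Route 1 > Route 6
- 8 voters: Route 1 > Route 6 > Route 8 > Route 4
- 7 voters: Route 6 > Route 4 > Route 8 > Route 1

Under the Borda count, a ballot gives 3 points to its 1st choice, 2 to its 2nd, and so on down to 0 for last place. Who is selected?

Route 8

Borda scores:
  Route 4: 13·0 + 4·2 + 8·0 + 7·2 = 22
  Route 8: 13·3 + 4·3 + 8·1 + 7·1 = 66
  Route 1: 13·2 + 4·1 + 8·3 + 7·0 = 54
  Route 6: 13·1 + 4·0 + 8·2 + 7·3 = 50
Route 8 has the highest total.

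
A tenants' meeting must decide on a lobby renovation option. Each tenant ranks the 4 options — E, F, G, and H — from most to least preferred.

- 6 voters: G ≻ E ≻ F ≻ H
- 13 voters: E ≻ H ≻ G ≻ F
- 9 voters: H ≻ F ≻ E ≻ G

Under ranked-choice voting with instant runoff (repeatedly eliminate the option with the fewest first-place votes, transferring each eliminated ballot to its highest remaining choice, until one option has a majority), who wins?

E

Round 1: E 13, H 9, G 6, F 0. F has the fewest and is eliminated.
Round 2: E 13, H 9, G 6. G has the fewest and is eliminated.
Round 3: E 19, H 9. E has a majority.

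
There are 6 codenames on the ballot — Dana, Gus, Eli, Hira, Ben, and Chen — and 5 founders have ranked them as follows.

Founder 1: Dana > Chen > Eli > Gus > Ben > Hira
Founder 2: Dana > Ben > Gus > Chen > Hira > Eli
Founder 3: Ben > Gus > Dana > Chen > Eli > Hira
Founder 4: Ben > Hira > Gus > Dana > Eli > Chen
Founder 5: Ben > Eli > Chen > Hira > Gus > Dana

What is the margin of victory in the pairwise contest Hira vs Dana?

Ballots ranking Hira above Dana: 2.
Ballots ranking Dana above Hira: 3.
Dana wins 3–2, a margin of 1.

1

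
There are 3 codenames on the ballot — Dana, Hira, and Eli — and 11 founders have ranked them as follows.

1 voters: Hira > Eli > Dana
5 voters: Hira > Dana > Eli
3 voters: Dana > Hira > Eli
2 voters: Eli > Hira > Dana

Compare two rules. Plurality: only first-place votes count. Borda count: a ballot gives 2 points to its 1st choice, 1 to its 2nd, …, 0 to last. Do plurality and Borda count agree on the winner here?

Yes

Plurality first-place counts: Dana 3, Hira 6, Eli 2 → Hira.
Borda totals: Dana 11, Hira 17, Eli 5 → Hira.
The two rules agree on Hira.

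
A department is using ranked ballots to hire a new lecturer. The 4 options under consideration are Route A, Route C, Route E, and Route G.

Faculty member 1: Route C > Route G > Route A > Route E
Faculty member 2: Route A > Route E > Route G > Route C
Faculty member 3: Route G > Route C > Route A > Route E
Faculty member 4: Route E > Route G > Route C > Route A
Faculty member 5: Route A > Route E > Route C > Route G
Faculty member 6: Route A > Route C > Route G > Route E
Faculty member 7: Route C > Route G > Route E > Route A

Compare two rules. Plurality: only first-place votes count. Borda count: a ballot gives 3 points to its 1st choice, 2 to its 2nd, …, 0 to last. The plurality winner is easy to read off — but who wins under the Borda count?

Route C

Plurality first-place counts: Route A 3, Route C 2, Route E 1, Route G 1 → Route A.
Borda totals: Route A 11, Route C 12, Route E 8, Route G 11 → Route C.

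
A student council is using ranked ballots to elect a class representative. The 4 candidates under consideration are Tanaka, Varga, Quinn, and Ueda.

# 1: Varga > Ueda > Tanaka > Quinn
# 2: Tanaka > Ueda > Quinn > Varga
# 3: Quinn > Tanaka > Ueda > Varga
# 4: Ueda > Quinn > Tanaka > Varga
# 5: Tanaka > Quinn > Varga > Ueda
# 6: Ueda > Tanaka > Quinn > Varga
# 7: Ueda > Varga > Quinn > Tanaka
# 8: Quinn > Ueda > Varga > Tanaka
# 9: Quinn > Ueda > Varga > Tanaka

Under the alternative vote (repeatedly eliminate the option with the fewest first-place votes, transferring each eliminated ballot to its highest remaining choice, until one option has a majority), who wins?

Ueda

Round 1: Quinn 3, Ueda 3, Tanaka 2, Varga 1. Varga has the fewest and is eliminated.
Round 2: Ueda 4, Quinn 3, Tanaka 2. Tanaka has the fewest and is eliminated.
Round 3: Ueda 5, Quinn 4. Ueda has a majority.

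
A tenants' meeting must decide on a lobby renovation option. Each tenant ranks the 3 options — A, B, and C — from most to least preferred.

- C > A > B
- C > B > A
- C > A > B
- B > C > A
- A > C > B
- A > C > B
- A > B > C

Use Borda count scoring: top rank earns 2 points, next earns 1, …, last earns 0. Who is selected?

C

Borda scores:
  A: 1 + 0 + 1 + 0 + 2 + 2 + 2 = 8
  B: 0 + 1 + 0 + 2 + 0 + 0 + 1 = 4
  C: 2 + 2 + 2 + 1 + 1 + 1 + 0 = 9
C has the highest total.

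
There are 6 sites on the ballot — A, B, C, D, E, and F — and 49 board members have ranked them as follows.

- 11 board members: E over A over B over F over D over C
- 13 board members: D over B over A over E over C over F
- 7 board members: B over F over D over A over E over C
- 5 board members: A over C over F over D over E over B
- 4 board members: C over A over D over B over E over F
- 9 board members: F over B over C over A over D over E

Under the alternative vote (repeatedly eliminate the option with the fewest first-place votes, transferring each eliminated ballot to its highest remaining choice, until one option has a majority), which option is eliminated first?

Round 1: D 13, E 11, F 9, B 7, A 5, C 4. C has the fewest and is eliminated.
Round 2: D 13, E 11, A 9, F 9, B 7. B has the fewest and is eliminated.
Round 3: F 16, D 13, E 11, A 9. A has the fewest and is eliminated.
Round 4: F 21, D 17, E 11. E has the fewest and is eliminated.
Round 5: F 32, D 17. F has a majority.

C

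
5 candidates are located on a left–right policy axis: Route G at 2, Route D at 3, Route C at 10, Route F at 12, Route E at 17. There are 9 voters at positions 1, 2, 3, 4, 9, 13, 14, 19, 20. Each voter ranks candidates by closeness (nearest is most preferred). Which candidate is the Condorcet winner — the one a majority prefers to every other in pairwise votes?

Route C

With single-peaked preferences on a line, the Condorcet winner is the candidate closest to the median voter.
The median voter (position 9) is closest to Route C at 10.
Check: Route C vs Route F — voters closer to Route C: 5 of 9.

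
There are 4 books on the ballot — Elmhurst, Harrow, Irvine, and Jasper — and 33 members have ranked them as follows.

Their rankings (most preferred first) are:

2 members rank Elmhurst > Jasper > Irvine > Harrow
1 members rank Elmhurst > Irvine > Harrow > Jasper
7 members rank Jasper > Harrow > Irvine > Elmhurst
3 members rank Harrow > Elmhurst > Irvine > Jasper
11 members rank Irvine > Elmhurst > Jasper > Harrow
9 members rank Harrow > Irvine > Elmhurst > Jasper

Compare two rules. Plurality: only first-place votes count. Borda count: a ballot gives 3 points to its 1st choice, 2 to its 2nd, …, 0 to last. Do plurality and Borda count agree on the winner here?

No

Plurality first-place counts: Elmhurst 3, Harrow 12, Irvine 11, Jasper 7 → Harrow.
Borda totals: Elmhurst 46, Harrow 51, Irvine 65, Jasper 36 → Irvine.
The two rules disagree: plurality picks Harrow, Borda picks Irvine.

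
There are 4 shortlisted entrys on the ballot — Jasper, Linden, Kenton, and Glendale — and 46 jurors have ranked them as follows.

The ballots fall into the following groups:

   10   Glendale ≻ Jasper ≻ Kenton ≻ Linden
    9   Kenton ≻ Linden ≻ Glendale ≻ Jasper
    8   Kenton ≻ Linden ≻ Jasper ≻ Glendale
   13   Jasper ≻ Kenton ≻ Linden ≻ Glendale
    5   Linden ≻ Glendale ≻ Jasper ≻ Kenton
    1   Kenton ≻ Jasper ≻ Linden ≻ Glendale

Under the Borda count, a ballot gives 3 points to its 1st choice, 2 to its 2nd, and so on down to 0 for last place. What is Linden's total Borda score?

63

Borda scores:
  Jasper: 10·2 + 9·0 + 8·1 + 13·3 + 5·1 + 2 = 74
  Linden: 10·0 + 9·2 + 8·2 + 13·1 + 5·3 + 1 = 63
  Kenton: 10·1 + 9·3 + 8·3 + 13·2 + 5·0 + 3 = 90
  Glendale: 10·3 + 9·1 + 8·0 + 13·0 + 5·2 + 0 = 49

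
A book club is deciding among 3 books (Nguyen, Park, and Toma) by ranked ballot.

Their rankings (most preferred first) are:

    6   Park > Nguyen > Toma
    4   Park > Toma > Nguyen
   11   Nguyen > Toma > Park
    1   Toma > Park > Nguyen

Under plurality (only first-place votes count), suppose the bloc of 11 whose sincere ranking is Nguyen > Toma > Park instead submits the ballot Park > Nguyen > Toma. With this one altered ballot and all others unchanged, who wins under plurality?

Park

First-place totals with the altered ballot: Nguyen 0, Park 21, Toma 1.
The switch changes the winner from Nguyen to Park.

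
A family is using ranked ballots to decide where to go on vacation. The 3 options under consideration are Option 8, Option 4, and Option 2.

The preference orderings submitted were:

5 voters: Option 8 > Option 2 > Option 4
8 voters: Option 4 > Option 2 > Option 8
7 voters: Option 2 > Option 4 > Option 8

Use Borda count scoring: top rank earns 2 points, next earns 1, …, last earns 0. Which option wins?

Option 2

Borda scores:
  Option 8: 5·2 + 8·0 + 7·0 = 10
  Option 4: 5·0 + 8·2 + 7·1 = 23
  Option 2: 5·1 + 8·1 + 7·2 = 27
Option 2 has the highest total.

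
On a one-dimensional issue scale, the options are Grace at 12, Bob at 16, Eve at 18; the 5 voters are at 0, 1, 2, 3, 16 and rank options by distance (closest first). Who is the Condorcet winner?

Grace

With single-peaked preferences on a line, the Condorcet winner is the candidate closest to the median voter.
The median voter (position 2) is closest to Grace at 12.
Check: Grace vs Eve — voters closer to Grace: 4 of 5.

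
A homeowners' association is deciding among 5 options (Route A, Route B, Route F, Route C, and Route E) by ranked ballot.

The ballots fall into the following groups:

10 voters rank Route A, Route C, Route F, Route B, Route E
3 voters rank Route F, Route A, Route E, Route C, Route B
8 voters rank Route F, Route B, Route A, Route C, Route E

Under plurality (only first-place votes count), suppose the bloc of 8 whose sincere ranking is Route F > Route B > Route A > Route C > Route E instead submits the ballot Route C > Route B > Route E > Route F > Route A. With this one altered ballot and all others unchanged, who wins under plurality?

Route A

First-place totals with the altered ballot: Route A 10, Route B 0, Route F 3, Route C 8, Route E 0.
The switch changes the winner from Route F to Route A.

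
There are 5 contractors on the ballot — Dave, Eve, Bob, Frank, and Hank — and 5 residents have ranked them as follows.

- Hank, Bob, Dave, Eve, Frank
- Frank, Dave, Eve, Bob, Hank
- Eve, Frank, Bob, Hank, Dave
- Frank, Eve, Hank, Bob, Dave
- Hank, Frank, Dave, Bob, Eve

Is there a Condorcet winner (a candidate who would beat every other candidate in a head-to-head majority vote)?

Yes

Head-to-head results (5 voters total):
Dave vs Eve: Dave wins 3–2.
Dave vs Bob: Bob wins 3–2.
Dave vs Frank: Frank wins 4–1.
Dave vs Hank: Hank wins 4–1.
Eve vs Bob: Eve wins 3–2.
Eve vs Frank: Frank wins 3–2.
Eve vs Hank: Eve wins 3–2.
Bob vs Frank: Frank wins 4–1.
Bob vs Hank: Hank wins 3–2.
Frank vs Hank: Frank wins 3–2.
Frank beats each rival — Dave (4–1), Eve (3–2), Bob (4–1), Hank (3–2) — so Frank is the Condorcet winner.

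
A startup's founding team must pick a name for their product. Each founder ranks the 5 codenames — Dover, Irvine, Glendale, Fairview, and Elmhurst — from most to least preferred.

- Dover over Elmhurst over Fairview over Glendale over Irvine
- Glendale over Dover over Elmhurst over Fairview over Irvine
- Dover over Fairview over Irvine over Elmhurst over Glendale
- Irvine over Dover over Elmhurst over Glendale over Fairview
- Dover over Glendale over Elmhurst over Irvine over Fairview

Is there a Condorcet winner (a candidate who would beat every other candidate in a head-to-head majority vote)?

Head-to-head results (5 voters total):
Dover vs Irvine: Dover wins 4–1.
Dover vs Glendale: Dover wins 4–1.
Dover vs Fairview: Dover wins 5–0.
Dover vs Elmhurst: Dover wins 5–0.
Irvine vs Glendale: Glendale wins 3–2.
Irvine vs Fairview: Fairview wins 3–2.
Irvine vs Elmhurst: Elmhurst wins 3–2.
Glendale vs Fairview: Glendale wins 3–2.
Glendale vs Elmhurst: Elmhurst wins 3–2.
Fairview vs Elmhurst: Elmhurst wins 4–1.
Dover beats each rival — Irvine (4–1), Glendale (4–1), Fairview (5–0), Elmhurst (5–0) — so Dover is the Condorcet winner.

Yes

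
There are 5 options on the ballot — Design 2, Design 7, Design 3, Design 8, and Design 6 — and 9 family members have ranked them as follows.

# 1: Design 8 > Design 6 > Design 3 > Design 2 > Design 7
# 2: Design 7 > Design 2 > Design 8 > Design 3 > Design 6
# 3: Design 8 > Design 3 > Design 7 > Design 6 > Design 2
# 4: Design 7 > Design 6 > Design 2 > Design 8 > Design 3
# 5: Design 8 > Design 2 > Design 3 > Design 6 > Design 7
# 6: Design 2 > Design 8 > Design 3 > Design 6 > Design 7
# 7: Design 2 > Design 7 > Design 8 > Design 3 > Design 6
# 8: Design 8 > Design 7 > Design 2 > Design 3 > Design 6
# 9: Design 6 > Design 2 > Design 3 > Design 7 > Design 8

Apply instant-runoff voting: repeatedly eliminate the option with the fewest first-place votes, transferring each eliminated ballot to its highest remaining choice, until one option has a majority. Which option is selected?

Design 2

Round 1: Design 8 4, Design 2 2, Design 7 2, Design 6 1, Design 3 0. Design 3 has the fewest and is eliminated.
Round 2: Design 8 4, Design 2 2, Design 7 2, Design 6 1. Design 6 has the fewest and is eliminated.
Round 3: Design 8 4, Design 2 3, Design 7 2. Design 7 has the fewest and is eliminated.
Round 4: Design 2 5, Design 8 4. Design 2 has a majority.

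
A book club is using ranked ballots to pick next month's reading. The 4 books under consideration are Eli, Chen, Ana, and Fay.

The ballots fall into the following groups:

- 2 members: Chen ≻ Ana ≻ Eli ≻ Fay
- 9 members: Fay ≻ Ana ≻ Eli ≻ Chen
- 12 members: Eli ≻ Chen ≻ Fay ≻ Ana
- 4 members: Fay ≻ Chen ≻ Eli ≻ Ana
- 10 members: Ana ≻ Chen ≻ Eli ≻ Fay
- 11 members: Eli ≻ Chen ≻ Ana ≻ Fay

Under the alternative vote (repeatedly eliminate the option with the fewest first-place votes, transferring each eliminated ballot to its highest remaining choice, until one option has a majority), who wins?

Eli

Round 1: Eli 23, Fay 13, Ana 10, Chen 2. Chen has the fewest and is eliminated.
Round 2: Eli 23, Fay 13, Ana 12. Ana has the fewest and is eliminated.
Round 3: Eli 35, Fay 13. Eli has a majority.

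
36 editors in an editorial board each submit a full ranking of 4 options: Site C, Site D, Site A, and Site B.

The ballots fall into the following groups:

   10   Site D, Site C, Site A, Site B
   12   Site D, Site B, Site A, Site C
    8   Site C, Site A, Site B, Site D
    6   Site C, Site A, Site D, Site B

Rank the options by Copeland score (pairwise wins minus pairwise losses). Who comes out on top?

Pairwise results:
  Site C vs Site D: Site D wins 22–14.
  Site C vs Site A: Site C wins 24–12.
  Site C vs Site B: Site C wins 24–12.
  Site D vs Site A: Site D wins 22–14.
  Site D vs Site B: Site D wins 28–8.
  Site A vs Site B: Site A wins 24–12.
Copeland scores (wins − losses):
  Site C: 2 − 1 = 1
  Site D: 3 − 0 = 3
  Site A: 1 − 2 = -1
  Site B: 0 − 3 = -3
Site D has the best Copeland score.

Site D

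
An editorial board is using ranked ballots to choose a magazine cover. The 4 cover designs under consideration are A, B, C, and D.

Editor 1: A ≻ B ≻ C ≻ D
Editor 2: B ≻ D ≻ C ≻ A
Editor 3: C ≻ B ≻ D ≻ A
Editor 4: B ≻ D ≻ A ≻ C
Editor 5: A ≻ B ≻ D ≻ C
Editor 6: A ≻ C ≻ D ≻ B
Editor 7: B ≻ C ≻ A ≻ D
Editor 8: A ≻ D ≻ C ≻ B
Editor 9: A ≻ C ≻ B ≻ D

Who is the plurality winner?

First-place vote totals:
  A: 5
  B: 3
  C: 1
  D: 0
A has the most first-place votes.

A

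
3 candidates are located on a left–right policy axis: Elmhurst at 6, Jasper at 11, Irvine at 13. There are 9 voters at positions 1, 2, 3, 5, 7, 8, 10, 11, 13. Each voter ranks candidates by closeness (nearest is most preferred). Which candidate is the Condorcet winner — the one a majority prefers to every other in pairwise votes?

With single-peaked preferences on a line, the Condorcet winner is the candidate closest to the median voter.
The median voter (position 7) is closest to Elmhurst at 6.
Check: Elmhurst vs Irvine — voters closer to Elmhurst: 6 of 9.

Elmhurst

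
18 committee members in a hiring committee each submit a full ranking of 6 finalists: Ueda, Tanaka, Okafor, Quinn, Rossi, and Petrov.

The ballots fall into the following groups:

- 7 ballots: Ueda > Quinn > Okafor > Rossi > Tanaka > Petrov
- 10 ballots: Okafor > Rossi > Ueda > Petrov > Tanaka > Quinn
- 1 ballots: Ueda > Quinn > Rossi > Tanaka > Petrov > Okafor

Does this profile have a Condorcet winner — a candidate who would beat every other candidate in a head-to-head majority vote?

Head-to-head results (18 voters total):
Ueda vs Tanaka: Ueda wins 18–0.
Ueda vs Okafor: Okafor wins 10–8.
Ueda vs Quinn: Ueda wins 18–0.
Ueda vs Rossi: Rossi wins 10–8.
Ueda vs Petrov: Ueda wins 18–0.
Tanaka vs Okafor: Okafor wins 17–1.
Tanaka vs Quinn: Tanaka wins 10–8.
Tanaka vs Rossi: Rossi wins 18–0.
Tanaka vs Petrov: Petrov wins 10–8.
Okafor vs Quinn: Okafor wins 10–8.
Okafor vs Rossi: Okafor wins 17–1.
Okafor vs Petrov: Okafor wins 17–1.
Quinn vs Rossi: Rossi wins 10–8.
Quinn vs Petrov: Petrov wins 10–8.
Rossi vs Petrov: Rossi wins 18–0.
Okafor beats each rival — Ueda (10–8), Tanaka (17–1), Quinn (10–8), Rossi (17–1), Petrov (17–1) — so Okafor is the Condorcet winner.

Yes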